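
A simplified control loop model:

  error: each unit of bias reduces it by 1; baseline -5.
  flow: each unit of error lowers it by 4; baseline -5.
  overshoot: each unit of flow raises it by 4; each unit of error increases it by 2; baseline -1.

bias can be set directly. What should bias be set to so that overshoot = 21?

bias = -2

Substituting into the flow equation gives flow = 4*bias + 15.
overshoot becomes 14*bias + 49.
Solve 14*bias + 49 = 21: bias = (21 - 49) / 14 = -2.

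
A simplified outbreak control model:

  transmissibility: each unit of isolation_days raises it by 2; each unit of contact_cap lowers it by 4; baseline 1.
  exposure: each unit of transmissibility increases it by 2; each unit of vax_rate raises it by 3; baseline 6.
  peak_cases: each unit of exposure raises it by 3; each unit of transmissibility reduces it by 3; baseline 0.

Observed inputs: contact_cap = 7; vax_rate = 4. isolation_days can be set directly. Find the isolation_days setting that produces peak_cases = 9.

Substituting into the transmissibility equation gives transmissibility = 2*isolation_days - 27.
Substituting into the exposure equation gives exposure = 4*isolation_days - 36.
Substituting into the peak_cases equation gives peak_cases = 6*isolation_days - 27.
Solve 6*isolation_days - 27 = 9: isolation_days = (9 + 27) / 6 = 6.

isolation_days = 6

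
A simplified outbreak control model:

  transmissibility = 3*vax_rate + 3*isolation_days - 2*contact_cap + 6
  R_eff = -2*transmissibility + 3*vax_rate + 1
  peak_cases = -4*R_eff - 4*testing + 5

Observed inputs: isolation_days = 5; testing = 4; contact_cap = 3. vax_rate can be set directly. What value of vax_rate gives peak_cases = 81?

Substituting into the transmissibility equation gives transmissibility = 3*vax_rate + 15.
So R_eff = -3*vax_rate - 29.
This gives peak_cases = 12*vax_rate + 105.
Solve 12*vax_rate + 105 = 81: vax_rate = (81 - 105) / 12 = -2.

vax_rate = -2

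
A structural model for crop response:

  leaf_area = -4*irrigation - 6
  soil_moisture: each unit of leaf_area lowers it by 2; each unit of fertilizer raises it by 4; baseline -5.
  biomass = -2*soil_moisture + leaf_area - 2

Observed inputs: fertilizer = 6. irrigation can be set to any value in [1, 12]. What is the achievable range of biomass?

-310 to -90

Substituting into the soil_moisture equation gives soil_moisture = 8*irrigation + 31.
Substituting into the biomass equation gives biomass = -20*irrigation - 70.
Linear in irrigation, so extremes are at the endpoints: irrigation = 1 gives biomass = -90; irrigation = 12 gives biomass = -310.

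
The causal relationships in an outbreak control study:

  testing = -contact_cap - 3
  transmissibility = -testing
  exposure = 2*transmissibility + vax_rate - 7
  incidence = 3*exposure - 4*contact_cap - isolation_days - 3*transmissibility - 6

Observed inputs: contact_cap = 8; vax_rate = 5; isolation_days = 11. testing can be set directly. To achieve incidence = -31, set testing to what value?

testing = -8

Intervening on testing fixes its value directly, overriding its dependence on contact_cap.
Substituting into the exposure equation gives exposure = -2*testing - 2.
Substituting into the incidence equation gives incidence = -3*testing - 55.
Solve -3*testing - 55 = -31: testing = (-31 + 55) / -3 = -8.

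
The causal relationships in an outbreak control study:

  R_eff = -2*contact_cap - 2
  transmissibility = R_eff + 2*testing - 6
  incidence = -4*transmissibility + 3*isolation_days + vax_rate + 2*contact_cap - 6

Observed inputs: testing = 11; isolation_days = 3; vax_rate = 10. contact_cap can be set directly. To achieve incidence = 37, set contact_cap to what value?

contact_cap = 8

Substituting into the transmissibility equation gives transmissibility = -2*contact_cap + 14.
Substituting into the incidence equation gives incidence = 10*contact_cap - 43.
Solve 10*contact_cap - 43 = 37: contact_cap = (37 + 43) / 10 = 8.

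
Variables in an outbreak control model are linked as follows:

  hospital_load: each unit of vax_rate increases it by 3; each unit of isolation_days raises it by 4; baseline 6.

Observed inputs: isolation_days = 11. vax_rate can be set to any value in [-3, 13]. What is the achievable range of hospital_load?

Substituting into the hospital_load equation gives hospital_load = 3*vax_rate + 50.
Linear in vax_rate, so extremes are at the endpoints: vax_rate = -3 gives hospital_load = 41; vax_rate = 13 gives hospital_load = 89.

41 to 89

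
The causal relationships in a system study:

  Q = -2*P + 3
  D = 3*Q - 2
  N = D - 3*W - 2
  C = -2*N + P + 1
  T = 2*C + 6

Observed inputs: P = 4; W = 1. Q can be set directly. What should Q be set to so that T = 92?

Intervening on Q fixes its value directly, overriding its dependence on P.
Substituting into the N equation gives N = 3*Q - 7.
Substituting into the C equation gives C = -6*Q + 19.
T becomes -12*Q + 44.
Solve -12*Q + 44 = 92: Q = (92 - 44) / -12 = -4.

Q = -4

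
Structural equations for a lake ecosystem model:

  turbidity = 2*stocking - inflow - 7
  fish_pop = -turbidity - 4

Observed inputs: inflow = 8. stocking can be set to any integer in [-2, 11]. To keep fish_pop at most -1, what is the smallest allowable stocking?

Substituting into the turbidity equation gives turbidity = 2*stocking - 15.
Substituting into the fish_pop equation gives fish_pop = -2*stocking + 11.
Require -2*stocking + 11 ≤ -1, so stocking ≥ 6.
The smallest integer in [-2, 11] satisfying this is 6.

stocking = 6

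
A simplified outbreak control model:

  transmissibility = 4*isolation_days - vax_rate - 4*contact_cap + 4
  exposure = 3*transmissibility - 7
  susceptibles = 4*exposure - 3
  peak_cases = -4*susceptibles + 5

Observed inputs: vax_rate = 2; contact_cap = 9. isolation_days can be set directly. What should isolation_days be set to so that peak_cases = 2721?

Substituting into the transmissibility equation gives transmissibility = 4*isolation_days - 34.
exposure becomes 12*isolation_days - 109.
susceptibles becomes 48*isolation_days - 439.
So peak_cases = -192*isolation_days + 1761.
Solve -192*isolation_days + 1761 = 2721: isolation_days = (2721 - 1761) / -192 = -5.

isolation_days = -5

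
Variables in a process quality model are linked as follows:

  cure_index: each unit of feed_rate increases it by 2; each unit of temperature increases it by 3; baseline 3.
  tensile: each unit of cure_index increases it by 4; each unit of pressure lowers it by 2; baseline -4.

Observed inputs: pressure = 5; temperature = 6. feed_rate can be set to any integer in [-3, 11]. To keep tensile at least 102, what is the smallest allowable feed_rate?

feed_rate = 4

Substituting into the cure_index equation gives cure_index = 2*feed_rate + 21.
Substituting into the tensile equation gives tensile = 8*feed_rate + 70.
Require 8*feed_rate + 70 ≥ 102, so feed_rate ≥ 4.
The smallest integer in [-3, 11] satisfying this is 4.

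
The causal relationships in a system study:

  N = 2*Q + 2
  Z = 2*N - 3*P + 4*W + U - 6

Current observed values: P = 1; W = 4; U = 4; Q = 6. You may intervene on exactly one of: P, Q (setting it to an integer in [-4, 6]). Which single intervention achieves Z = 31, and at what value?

Intervening on P: Z = -3*P + 42. Reaching 31 requires P = 11/3, not an integer.
Intervening on Q: with other inputs at their observed values, Z = 4*Q + 15. Solving for 31 gives Q = 4, within [-4, 6].

set Q = 4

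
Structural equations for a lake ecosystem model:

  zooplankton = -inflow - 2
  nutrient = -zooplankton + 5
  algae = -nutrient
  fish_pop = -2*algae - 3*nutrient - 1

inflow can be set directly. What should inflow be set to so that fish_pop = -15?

Substituting into the nutrient equation gives nutrient = inflow + 7.
algae becomes -inflow - 7.
This gives fish_pop = -inflow - 8.
Solve -inflow - 8 = -15: inflow = (-15 + 8) / -1 = 7.

inflow = 7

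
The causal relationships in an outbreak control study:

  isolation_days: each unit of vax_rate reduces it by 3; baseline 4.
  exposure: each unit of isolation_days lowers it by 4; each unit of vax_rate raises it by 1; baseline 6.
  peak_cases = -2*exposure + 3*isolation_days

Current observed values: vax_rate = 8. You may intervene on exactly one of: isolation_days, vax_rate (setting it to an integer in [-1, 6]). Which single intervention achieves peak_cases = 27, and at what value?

Intervening on isolation_days: with other inputs at their observed values, peak_cases = 11*isolation_days - 28. Solving for 27 gives isolation_days = 5, within [-1, 6].
Intervening on vax_rate: peak_cases = -35*vax_rate + 32. Reaching 27 requires vax_rate = 1/7, not an integer.

set isolation_days = 5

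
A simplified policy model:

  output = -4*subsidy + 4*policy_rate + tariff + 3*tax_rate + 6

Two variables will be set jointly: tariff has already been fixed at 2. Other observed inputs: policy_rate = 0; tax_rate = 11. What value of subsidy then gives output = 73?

With tariff held at 2:
Substituting into the output equation gives output = -4*subsidy + 41.
Solve -4*subsidy + 41 = 73: subsidy = (73 - 41) / -4 = -8.

subsidy = -8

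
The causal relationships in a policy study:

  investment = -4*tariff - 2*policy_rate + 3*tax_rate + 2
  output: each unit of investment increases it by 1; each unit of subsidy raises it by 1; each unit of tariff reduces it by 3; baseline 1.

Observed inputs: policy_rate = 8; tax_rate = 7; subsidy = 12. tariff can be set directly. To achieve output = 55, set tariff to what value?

Substituting into the investment equation gives investment = -4*tariff + 7.
Substituting into the output equation gives output = -7*tariff + 20.
Solve -7*tariff + 20 = 55: tariff = (55 - 20) / -7 = -5.

tariff = -5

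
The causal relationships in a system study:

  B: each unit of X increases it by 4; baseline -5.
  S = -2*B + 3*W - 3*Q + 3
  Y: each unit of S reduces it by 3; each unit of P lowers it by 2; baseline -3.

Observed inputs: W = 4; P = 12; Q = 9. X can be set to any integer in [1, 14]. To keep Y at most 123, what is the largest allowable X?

X = 6

Substituting into the S equation gives S = -8*X - 2.
Substituting into the Y equation gives Y = 24*X - 21.
Require 24*X - 21 ≤ 123, so X ≤ 6.
The largest integer in [1, 14] satisfying this is 6.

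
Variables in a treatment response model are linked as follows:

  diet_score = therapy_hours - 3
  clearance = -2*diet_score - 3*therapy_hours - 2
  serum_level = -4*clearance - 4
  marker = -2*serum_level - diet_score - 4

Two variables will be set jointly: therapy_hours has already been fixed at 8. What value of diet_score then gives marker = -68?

With therapy_hours held at 8:
Intervening on diet_score fixes its value directly, overriding its dependence on therapy_hours.
Substituting into the clearance equation gives clearance = -2*diet_score - 26.
serum_level becomes 8*diet_score + 100.
Substituting into the marker equation gives marker = -17*diet_score - 204.
Solve -17*diet_score - 204 = -68: diet_score = (-68 + 204) / -17 = -8.

diet_score = -8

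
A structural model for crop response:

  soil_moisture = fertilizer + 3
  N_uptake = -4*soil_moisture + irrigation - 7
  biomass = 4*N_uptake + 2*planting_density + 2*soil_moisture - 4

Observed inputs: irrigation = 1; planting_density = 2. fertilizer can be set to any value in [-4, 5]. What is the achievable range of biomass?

Substituting into the N_uptake equation gives N_uptake = -4*fertilizer - 18.
Substituting into the biomass equation gives biomass = -14*fertilizer - 66.
Linear in fertilizer, so extremes are at the endpoints: fertilizer = -4 gives biomass = -10; fertilizer = 5 gives biomass = -136.

-136 to -10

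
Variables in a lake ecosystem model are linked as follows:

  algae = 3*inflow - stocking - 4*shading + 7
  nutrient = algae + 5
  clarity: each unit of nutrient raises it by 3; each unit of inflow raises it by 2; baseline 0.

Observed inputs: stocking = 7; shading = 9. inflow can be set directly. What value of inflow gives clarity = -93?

Substituting into the algae equation gives algae = 3*inflow - 36.
nutrient becomes 3*inflow - 31.
clarity becomes 11*inflow - 93.
Solve 11*inflow - 93 = -93: inflow = (-93 + 93) / 11 = 0.

inflow = 0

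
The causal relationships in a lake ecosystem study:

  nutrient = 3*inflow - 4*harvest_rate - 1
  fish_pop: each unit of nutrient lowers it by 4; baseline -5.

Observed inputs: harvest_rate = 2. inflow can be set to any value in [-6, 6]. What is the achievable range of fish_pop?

Substituting into the nutrient equation gives nutrient = 3*inflow - 9.
So fish_pop = -12*inflow + 31.
Linear in inflow, so extremes are at the endpoints: inflow = -6 gives fish_pop = 103; inflow = 6 gives fish_pop = -41.

-41 to 103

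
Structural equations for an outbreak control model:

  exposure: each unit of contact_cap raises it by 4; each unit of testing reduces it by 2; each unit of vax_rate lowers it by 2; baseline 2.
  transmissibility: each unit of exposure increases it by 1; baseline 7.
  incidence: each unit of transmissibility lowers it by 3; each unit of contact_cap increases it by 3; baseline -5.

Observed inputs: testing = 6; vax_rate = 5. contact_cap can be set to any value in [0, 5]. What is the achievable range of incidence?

-11 to 34

Substituting into the exposure equation gives exposure = 4*contact_cap - 20.
Substituting into the transmissibility equation gives transmissibility = 4*contact_cap - 13.
Substituting into the incidence equation gives incidence = -9*contact_cap + 34.
Linear in contact_cap, so extremes are at the endpoints: contact_cap = 0 gives incidence = 34; contact_cap = 5 gives incidence = -11.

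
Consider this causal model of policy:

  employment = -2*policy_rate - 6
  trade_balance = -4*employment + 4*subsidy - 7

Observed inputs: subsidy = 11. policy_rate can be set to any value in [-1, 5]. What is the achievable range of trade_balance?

53 to 101

Substituting into the trade_balance equation gives trade_balance = 8*policy_rate + 61.
Linear in policy_rate, so extremes are at the endpoints: policy_rate = -1 gives trade_balance = 53; policy_rate = 5 gives trade_balance = 101.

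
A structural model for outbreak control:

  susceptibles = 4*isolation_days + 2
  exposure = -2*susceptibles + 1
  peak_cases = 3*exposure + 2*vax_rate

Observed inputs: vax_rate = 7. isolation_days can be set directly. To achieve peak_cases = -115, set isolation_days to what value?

Substituting into the exposure equation gives exposure = -8*isolation_days - 3.
peak_cases becomes -24*isolation_days + 5.
Solve -24*isolation_days + 5 = -115: isolation_days = (-115 - 5) / -24 = 5.

isolation_days = 5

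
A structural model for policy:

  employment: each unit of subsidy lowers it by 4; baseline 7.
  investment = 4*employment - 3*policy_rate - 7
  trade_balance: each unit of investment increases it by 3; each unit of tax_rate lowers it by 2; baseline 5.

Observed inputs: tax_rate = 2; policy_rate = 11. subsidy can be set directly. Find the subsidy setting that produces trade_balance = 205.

Substituting into the investment equation gives investment = -16*subsidy - 12.
Substituting into the trade_balance equation gives trade_balance = -48*subsidy - 35.
Solve -48*subsidy - 35 = 205: subsidy = (205 + 35) / -48 = -5.

subsidy = -5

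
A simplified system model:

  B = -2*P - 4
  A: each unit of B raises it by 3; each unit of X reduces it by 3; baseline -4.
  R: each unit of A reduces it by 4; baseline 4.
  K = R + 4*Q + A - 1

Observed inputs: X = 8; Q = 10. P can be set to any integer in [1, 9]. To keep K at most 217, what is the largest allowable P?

P = 3

Substituting into the A equation gives A = -6*P - 40.
Substituting into the R equation gives R = 24*P + 164.
This gives K = 18*P + 163.
Require 18*P + 163 ≤ 217, so P ≤ 3.
The largest integer in [1, 9] satisfying this is 3.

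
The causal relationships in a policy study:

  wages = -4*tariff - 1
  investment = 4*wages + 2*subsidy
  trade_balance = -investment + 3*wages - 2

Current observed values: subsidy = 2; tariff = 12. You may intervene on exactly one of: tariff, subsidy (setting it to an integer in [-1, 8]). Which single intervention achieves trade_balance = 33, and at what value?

Intervening on tariff: trade_balance = 4*tariff - 5. Reaching 33 requires tariff = 19/2, not an integer.
Intervening on subsidy: with other inputs at their observed values, trade_balance = -2*subsidy + 47. Solving for 33 gives subsidy = 7, within [-1, 8].

set subsidy = 7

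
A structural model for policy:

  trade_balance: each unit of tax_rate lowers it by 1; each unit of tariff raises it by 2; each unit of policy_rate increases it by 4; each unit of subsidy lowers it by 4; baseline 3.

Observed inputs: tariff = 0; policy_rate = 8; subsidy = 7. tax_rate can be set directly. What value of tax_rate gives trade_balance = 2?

tax_rate = 5

Substituting into the trade_balance equation gives trade_balance = -tax_rate + 7.
Solve -tax_rate + 7 = 2: tax_rate = (2 - 7) / -1 = 5.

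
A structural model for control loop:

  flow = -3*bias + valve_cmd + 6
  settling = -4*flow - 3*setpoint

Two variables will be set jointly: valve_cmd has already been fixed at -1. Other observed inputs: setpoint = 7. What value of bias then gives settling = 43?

bias = 7

With valve_cmd held at -1:
Substituting into the flow equation gives flow = -3*bias + 5.
Substituting into the settling equation gives settling = 12*bias - 41.
Solve 12*bias - 41 = 43: bias = (43 + 41) / 12 = 7.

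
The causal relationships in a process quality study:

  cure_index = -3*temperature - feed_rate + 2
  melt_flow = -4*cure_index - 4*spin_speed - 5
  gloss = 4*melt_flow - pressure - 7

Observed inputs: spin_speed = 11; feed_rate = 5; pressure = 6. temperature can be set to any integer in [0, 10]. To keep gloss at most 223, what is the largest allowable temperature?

Substituting into the cure_index equation gives cure_index = -3*temperature - 3.
Substituting into the melt_flow equation gives melt_flow = 12*temperature - 37.
Substituting into the gloss equation gives gloss = 48*temperature - 161.
Require 48*temperature - 161 ≤ 223, so temperature ≤ 8.
The largest integer in [0, 10] satisfying this is 8.

temperature = 8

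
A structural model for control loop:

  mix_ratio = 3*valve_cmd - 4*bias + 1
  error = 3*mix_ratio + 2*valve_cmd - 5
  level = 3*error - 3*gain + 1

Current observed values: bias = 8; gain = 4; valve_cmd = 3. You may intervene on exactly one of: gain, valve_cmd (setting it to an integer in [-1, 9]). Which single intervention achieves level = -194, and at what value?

Intervening on gain: with other inputs at their observed values, level = -3*gain - 194. Solving for -194 gives gain = 0, within [-1, 9].
Intervening on valve_cmd: level = 33*valve_cmd - 305. Reaching -194 requires valve_cmd = 37/11, not an integer.

set gain = 0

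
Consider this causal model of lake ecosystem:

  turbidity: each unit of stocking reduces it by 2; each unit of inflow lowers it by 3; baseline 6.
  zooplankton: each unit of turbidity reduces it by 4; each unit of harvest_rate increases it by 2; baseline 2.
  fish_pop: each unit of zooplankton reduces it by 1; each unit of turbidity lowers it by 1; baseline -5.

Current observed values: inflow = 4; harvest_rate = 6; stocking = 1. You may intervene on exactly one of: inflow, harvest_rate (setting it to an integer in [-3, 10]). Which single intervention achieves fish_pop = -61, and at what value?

Intervening on inflow: with other inputs at their observed values, fish_pop = -9*inflow - 7. Solving for -61 gives inflow = 6, within [-3, 10].
Intervening on harvest_rate: fish_pop = -2*harvest_rate - 31. Reaching -61 requires harvest_rate = 15, outside [-3, 10].

set inflow = 6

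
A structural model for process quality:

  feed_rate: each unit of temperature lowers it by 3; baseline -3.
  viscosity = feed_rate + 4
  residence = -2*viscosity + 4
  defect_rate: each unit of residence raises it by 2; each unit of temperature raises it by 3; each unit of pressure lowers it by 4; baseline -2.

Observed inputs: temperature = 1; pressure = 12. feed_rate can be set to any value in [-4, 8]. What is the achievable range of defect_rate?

Intervening on feed_rate fixes its value directly, overriding its dependence on temperature.
Substituting into the residence equation gives residence = -2*feed_rate - 4.
So defect_rate = -4*feed_rate - 55.
Linear in feed_rate, so extremes are at the endpoints: feed_rate = -4 gives defect_rate = -39; feed_rate = 8 gives defect_rate = -87.

-87 to -39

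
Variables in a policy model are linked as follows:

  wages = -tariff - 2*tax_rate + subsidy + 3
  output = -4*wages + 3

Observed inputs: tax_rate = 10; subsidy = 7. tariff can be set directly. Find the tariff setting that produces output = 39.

tariff = -1

Substituting into the wages equation gives wages = -tariff - 10.
Substituting into the output equation gives output = 4*tariff + 43.
Solve 4*tariff + 43 = 39: tariff = (39 - 43) / 4 = -1.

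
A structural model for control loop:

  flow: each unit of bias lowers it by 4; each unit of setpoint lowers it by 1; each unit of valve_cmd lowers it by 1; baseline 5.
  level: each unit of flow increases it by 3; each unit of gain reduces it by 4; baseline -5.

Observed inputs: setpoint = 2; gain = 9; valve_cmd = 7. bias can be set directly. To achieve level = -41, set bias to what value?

Substituting into the flow equation gives flow = -4*bias - 4.
Substituting into the level equation gives level = -12*bias - 53.
Solve -12*bias - 53 = -41: bias = (-41 + 53) / -12 = -1.

bias = -1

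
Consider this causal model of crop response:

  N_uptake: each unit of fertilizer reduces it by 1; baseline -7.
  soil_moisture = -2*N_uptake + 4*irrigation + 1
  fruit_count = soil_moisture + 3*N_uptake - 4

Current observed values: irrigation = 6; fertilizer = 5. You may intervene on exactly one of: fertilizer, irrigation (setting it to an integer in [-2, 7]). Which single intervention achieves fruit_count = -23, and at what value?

Intervening on fertilizer: fruit_count = -fertilizer + 14. Reaching -23 requires fertilizer = 37, outside [-2, 7].
Intervening on irrigation: with other inputs at their observed values, fruit_count = 4*irrigation - 15. Solving for -23 gives irrigation = -2, within [-2, 7].

set irrigation = -2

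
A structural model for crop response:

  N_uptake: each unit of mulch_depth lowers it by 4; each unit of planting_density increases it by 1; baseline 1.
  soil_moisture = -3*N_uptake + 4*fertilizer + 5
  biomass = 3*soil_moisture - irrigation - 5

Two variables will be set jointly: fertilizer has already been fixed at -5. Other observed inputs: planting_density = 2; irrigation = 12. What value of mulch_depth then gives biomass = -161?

mulch_depth = -2

With fertilizer held at -5:
Substituting into the N_uptake equation gives N_uptake = -4*mulch_depth + 3.
Substituting into the soil_moisture equation gives soil_moisture = 12*mulch_depth - 24.
This gives biomass = 36*mulch_depth - 89.
Solve 36*mulch_depth - 89 = -161: mulch_depth = (-161 + 89) / 36 = -2.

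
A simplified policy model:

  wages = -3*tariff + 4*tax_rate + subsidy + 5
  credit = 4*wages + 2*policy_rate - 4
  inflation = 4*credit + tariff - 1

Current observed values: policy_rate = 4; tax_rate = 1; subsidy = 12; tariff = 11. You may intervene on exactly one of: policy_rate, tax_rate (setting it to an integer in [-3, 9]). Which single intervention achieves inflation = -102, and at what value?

Intervening on policy_rate: inflation = 8*policy_rate - 198. Reaching -102 requires policy_rate = 12, outside [-3, 9].
Intervening on tax_rate: with other inputs at their observed values, inflation = 64*tax_rate - 230. Solving for -102 gives tax_rate = 2, within [-3, 9].

set tax_rate = 2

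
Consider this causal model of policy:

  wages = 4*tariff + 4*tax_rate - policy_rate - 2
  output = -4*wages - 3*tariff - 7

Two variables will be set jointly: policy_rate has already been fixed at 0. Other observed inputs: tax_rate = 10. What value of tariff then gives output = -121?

With policy_rate held at 0:
Substituting into the wages equation gives wages = 4*tariff + 38.
Substituting into the output equation gives output = -19*tariff - 159.
Solve -19*tariff - 159 = -121: tariff = (-121 + 159) / -19 = -2.

tariff = -2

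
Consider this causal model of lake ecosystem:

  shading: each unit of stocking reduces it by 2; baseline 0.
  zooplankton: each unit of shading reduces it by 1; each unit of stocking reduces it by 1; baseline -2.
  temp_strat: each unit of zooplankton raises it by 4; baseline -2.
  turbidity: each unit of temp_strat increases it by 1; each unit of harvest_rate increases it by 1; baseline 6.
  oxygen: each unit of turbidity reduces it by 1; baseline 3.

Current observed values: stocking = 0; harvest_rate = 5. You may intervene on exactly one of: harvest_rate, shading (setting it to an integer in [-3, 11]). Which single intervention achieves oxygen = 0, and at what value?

Intervening on harvest_rate: with other inputs at their observed values, oxygen = -harvest_rate + 7. Solving for 0 gives harvest_rate = 7, within [-3, 11].
Intervening on shading: oxygen = 4*shading + 2. Reaching 0 requires shading = -1/2, not an integer.

set harvest_rate = 7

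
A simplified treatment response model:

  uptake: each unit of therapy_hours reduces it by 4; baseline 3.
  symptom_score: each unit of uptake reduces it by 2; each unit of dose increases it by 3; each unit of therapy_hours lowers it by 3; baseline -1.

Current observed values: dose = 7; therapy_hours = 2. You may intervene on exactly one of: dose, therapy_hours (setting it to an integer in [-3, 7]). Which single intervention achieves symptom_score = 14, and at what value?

set therapy_hours = 0

Intervening on dose: symptom_score = 3*dose + 3. Reaching 14 requires dose = 11/3, not an integer.
Intervening on therapy_hours: with other inputs at their observed values, symptom_score = 5*therapy_hours + 14. Solving for 14 gives therapy_hours = 0, within [-3, 7].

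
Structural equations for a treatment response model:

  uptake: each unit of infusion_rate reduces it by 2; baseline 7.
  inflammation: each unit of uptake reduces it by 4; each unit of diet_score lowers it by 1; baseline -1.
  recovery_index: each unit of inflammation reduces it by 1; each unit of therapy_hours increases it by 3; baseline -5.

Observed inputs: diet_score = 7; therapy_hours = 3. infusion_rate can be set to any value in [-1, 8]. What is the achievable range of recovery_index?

-24 to 48

Substituting into the inflammation equation gives inflammation = 8*infusion_rate - 36.
Substituting into the recovery_index equation gives recovery_index = -8*infusion_rate + 40.
Linear in infusion_rate, so extremes are at the endpoints: infusion_rate = -1 gives recovery_index = 48; infusion_rate = 8 gives recovery_index = -24.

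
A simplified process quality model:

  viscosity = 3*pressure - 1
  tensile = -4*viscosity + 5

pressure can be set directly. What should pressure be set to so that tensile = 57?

pressure = -4

Substituting into the tensile equation gives tensile = -12*pressure + 9.
Solve -12*pressure + 9 = 57: pressure = (57 - 9) / -12 = -4.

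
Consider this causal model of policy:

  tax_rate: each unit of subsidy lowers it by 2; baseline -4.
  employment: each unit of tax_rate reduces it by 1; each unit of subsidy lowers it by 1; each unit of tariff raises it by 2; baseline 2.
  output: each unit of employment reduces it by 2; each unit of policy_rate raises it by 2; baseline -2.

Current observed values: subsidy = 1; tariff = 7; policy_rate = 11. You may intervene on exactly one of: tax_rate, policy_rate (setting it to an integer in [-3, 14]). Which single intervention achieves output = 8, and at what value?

set tax_rate = 9

Intervening on tax_rate: with other inputs at their observed values, output = 2*tax_rate - 10. Solving for 8 gives tax_rate = 9, within [-3, 14].
Intervening on policy_rate: output = 2*policy_rate - 44. Reaching 8 requires policy_rate = 26, outside [-3, 14].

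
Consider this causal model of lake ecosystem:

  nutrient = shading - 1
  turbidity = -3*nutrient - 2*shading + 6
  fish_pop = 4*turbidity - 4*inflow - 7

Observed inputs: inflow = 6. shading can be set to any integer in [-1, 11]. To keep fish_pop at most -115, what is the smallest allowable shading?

shading = 6

Substituting into the turbidity equation gives turbidity = -5*shading + 9.
This gives fish_pop = -20*shading + 5.
Require -20*shading + 5 ≤ -115, so shading ≥ 6.
The smallest integer in [-1, 11] satisfying this is 6.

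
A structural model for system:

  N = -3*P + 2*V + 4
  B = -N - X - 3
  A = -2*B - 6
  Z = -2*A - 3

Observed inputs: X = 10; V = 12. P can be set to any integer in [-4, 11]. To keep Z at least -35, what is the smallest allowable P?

Substituting into the N equation gives N = -3*P + 28.
Substituting into the B equation gives B = 3*P - 41.
A becomes -6*P + 76.
So Z = 12*P - 155.
Require 12*P - 155 ≥ -35, so P ≥ 10.
The smallest integer in [-4, 11] satisfying this is 10.

P = 10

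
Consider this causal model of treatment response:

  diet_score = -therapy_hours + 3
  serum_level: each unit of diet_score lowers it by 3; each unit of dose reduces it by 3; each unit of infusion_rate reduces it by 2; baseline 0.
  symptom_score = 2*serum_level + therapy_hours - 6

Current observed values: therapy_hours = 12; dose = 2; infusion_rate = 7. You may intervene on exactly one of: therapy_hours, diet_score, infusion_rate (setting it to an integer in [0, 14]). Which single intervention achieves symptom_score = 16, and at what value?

Intervening on therapy_hours: symptom_score = 7*therapy_hours - 64. Reaching 16 requires therapy_hours = 80/7, not an integer.
Intervening on diet_score: symptom_score = -6*diet_score - 34. Reaching 16 requires diet_score = -25/3, not an integer.
Intervening on infusion_rate: with other inputs at their observed values, symptom_score = -4*infusion_rate + 48. Solving for 16 gives infusion_rate = 8, within [0, 14].

set infusion_rate = 8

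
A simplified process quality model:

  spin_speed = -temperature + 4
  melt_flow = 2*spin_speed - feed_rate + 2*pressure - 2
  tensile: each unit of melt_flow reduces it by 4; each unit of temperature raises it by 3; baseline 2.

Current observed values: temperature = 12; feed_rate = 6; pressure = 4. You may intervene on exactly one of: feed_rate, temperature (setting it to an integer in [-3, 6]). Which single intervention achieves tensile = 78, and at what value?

Intervening on feed_rate: with other inputs at their observed values, tensile = 4*feed_rate + 78. Solving for 78 gives feed_rate = 0, within [-3, 6].
Intervening on temperature: tensile = 11*temperature - 30. Reaching 78 requires temperature = 108/11, not an integer.

set feed_rate = 0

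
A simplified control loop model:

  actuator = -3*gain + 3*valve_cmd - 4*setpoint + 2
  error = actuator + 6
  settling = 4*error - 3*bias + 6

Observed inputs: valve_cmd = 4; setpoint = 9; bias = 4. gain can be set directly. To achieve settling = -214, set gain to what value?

gain = 12

Substituting into the actuator equation gives actuator = -3*gain - 22.
Substituting into the error equation gives error = -3*gain - 16.
So settling = -12*gain - 70.
Solve -12*gain - 70 = -214: gain = (-214 + 70) / -12 = 12.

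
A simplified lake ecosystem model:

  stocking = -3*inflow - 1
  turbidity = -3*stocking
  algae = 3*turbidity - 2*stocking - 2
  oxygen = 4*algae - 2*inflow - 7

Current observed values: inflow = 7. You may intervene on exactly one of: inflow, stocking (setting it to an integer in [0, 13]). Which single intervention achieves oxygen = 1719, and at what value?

Intervening on inflow: with other inputs at their observed values, oxygen = 130*inflow + 29. Solving for 1719 gives inflow = 13, within [0, 13].
Intervening on stocking: oxygen = -44*stocking - 29. Reaching 1719 requires stocking = -437/11, not an integer.

set inflow = 13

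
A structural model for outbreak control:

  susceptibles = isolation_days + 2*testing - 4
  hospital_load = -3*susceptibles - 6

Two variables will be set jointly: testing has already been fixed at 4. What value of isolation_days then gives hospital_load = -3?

isolation_days = -5

With testing held at 4:
Substituting into the susceptibles equation gives susceptibles = isolation_days + 4.
Substituting into the hospital_load equation gives hospital_load = -3*isolation_days - 18.
Solve -3*isolation_days - 18 = -3: isolation_days = (-3 + 18) / -3 = -5.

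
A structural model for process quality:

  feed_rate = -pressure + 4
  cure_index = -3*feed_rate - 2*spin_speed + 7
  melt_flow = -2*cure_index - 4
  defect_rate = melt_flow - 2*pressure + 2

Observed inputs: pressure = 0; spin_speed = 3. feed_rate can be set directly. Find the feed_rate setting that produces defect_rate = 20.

Intervening on feed_rate fixes its value directly, overriding its dependence on pressure.
Substituting into the cure_index equation gives cure_index = -3*feed_rate + 1.
So melt_flow = 6*feed_rate - 6.
Substituting into the defect_rate equation gives defect_rate = 6*feed_rate - 4.
Solve 6*feed_rate - 4 = 20: feed_rate = (20 + 4) / 6 = 4.

feed_rate = 4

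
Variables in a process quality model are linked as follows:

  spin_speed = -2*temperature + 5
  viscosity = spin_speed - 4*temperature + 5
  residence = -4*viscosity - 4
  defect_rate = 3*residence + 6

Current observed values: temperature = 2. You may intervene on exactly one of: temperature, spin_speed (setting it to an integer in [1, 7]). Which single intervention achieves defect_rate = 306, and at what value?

set temperature = 6

Intervening on temperature: with other inputs at their observed values, defect_rate = 72*temperature - 126. Solving for 306 gives temperature = 6, within [1, 7].
Intervening on spin_speed: defect_rate = -12*spin_speed + 30. Reaching 306 requires spin_speed = -23, outside [1, 7].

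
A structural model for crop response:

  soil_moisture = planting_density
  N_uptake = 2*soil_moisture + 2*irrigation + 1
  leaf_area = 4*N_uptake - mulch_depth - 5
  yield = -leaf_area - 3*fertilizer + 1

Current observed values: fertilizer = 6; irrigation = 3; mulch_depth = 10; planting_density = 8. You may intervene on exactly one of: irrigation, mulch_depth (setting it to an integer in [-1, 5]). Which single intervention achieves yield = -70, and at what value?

Intervening on irrigation: with other inputs at their observed values, yield = -8*irrigation - 70. Solving for -70 gives irrigation = 0, within [-1, 5].
Intervening on mulch_depth: yield = mulch_depth - 104. Reaching -70 requires mulch_depth = 34, outside [-1, 5].

set irrigation = 0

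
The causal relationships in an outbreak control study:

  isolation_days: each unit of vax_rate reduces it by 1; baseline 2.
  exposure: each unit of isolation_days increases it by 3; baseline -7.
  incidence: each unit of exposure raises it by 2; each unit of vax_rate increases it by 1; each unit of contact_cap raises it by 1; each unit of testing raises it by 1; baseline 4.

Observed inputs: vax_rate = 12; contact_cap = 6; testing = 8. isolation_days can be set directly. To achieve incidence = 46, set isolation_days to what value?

isolation_days = 5

Intervening on isolation_days fixes its value directly, overriding its dependence on vax_rate.
Substituting into the incidence equation gives incidence = 6*isolation_days + 16.
Solve 6*isolation_days + 16 = 46: isolation_days = (46 - 16) / 6 = 5.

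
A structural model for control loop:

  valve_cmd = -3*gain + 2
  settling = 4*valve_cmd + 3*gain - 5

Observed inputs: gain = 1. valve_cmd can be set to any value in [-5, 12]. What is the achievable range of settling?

Intervening on valve_cmd fixes its value directly, overriding its dependence on gain.
Substituting into the settling equation gives settling = 4*valve_cmd - 2.
Linear in valve_cmd, so extremes are at the endpoints: valve_cmd = -5 gives settling = -22; valve_cmd = 12 gives settling = 46.

-22 to 46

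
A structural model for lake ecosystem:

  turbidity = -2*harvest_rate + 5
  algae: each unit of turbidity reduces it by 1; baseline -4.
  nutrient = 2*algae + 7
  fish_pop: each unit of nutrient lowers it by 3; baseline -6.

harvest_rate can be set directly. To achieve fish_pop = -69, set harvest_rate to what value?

Substituting into the algae equation gives algae = 2*harvest_rate - 9.
Substituting into the nutrient equation gives nutrient = 4*harvest_rate - 11.
Substituting into the fish_pop equation gives fish_pop = -12*harvest_rate + 27.
Solve -12*harvest_rate + 27 = -69: harvest_rate = (-69 - 27) / -12 = 8.

harvest_rate = 8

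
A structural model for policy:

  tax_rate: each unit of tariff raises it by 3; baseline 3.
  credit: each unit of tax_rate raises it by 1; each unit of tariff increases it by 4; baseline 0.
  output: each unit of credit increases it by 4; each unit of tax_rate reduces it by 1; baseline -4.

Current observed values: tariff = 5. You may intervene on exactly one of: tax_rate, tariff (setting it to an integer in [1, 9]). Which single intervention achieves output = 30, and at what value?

Intervening on tax_rate: output = 3*tax_rate + 76. Reaching 30 requires tax_rate = -46/3, not an integer.
Intervening on tariff: with other inputs at their observed values, output = 25*tariff + 5. Solving for 30 gives tariff = 1, within [1, 9].

set tariff = 1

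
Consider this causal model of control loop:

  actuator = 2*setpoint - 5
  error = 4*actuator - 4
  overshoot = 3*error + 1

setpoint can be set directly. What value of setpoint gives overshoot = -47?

setpoint = 1

Substituting into the error equation gives error = 8*setpoint - 24.
Substituting into the overshoot equation gives overshoot = 24*setpoint - 71.
Solve 24*setpoint - 71 = -47: setpoint = (-47 + 71) / 24 = 1.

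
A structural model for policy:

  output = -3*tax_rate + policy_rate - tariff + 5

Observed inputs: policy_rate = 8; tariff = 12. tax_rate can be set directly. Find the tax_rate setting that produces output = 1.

tax_rate = 0

Substituting into the output equation gives output = -3*tax_rate + 1.
Solve -3*tax_rate + 1 = 1: tax_rate = (1 - 1) / -3 = 0.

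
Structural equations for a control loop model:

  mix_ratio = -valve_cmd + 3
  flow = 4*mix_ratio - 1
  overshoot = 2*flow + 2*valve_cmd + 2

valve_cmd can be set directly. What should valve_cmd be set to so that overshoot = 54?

Substituting into the flow equation gives flow = -4*valve_cmd + 11.
This gives overshoot = -6*valve_cmd + 24.
Solve -6*valve_cmd + 24 = 54: valve_cmd = (54 - 24) / -6 = -5.

valve_cmd = -5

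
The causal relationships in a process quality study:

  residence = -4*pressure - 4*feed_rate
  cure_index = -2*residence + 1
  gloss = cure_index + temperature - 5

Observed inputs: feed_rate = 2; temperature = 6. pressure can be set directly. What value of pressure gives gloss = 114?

pressure = 12

Substituting into the residence equation gives residence = -4*pressure - 8.
This gives cure_index = 8*pressure + 17.
So gloss = 8*pressure + 18.
Solve 8*pressure + 18 = 114: pressure = (114 - 18) / 8 = 12.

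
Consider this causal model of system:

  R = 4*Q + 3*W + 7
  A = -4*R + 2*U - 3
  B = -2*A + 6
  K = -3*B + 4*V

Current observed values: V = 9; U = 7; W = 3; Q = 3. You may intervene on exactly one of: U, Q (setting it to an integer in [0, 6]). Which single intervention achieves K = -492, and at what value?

set Q = 2

Intervening on U: K = 12*U - 672. Reaching -492 requires U = 15, outside [0, 6].
Intervening on Q: with other inputs at their observed values, K = -96*Q - 300. Solving for -492 gives Q = 2, within [0, 6].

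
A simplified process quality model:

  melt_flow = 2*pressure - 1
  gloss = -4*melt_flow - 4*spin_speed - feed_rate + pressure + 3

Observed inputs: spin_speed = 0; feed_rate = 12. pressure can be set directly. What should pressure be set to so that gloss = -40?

Substituting into the gloss equation gives gloss = -7*pressure - 5.
Solve -7*pressure - 5 = -40: pressure = (-40 + 5) / -7 = 5.

pressure = 5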